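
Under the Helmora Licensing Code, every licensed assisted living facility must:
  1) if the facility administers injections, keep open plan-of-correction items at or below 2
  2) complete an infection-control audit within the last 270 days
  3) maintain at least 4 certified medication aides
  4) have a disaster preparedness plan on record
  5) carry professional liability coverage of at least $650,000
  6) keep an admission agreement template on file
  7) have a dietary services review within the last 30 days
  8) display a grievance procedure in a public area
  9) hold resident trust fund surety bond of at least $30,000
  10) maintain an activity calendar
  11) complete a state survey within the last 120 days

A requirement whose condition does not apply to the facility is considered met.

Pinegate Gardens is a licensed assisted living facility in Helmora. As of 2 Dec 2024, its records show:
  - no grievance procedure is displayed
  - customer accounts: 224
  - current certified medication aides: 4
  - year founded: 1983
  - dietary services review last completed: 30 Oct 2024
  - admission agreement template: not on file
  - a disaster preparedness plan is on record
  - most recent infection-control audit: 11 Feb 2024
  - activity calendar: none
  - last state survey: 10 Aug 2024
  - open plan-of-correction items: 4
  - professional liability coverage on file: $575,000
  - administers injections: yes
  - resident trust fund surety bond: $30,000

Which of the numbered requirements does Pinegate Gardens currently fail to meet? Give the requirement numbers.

1, 2, 5, 6, 7, 8, 10

1. condition 'administers injections' holds; open plan-of-correction items 4 > 2 → not met
2. infection-control audit 295 days ago vs limit 270 → not met
3. certified medication aides 4 ≥ 4 → met
4. disaster preparedness plan present → met
5. professional liability coverage $575,000 < $650,000 → not met
6. admission agreement template absent → not met
7. dietary services review 33 days ago vs limit 30 → not met
8. grievance procedure absent → not met
9. resident trust fund surety bond $30,000 ≥ $30,000 → met
10. activity calendar absent → not met
11. state survey 114 days ago vs limit 120 → met
Not met: 1, 2, 5, 6, 7, 8, 10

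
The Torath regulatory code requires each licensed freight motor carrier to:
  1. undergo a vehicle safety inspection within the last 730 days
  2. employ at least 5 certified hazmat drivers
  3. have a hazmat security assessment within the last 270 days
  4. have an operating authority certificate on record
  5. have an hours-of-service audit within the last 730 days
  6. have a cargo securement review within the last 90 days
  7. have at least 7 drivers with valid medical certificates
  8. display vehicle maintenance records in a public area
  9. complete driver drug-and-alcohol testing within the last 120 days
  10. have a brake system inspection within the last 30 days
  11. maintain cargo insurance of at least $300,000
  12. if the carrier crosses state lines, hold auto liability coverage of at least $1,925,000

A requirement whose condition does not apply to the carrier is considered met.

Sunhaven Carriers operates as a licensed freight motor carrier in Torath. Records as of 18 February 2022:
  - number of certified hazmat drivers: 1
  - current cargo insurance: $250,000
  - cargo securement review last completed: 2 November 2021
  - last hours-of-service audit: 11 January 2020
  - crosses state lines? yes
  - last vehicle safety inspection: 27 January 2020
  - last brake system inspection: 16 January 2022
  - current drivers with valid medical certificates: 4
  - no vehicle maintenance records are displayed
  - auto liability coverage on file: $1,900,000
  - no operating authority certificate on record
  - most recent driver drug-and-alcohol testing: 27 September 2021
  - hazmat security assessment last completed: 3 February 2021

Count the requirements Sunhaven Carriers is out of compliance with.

1. vehicle safety inspection 753 days ago vs limit 730 → not met
2. certified hazmat drivers 1 < 5 → not met
3. hazmat security assessment 380 days ago vs limit 270 → not met
4. operating authority certificate absent → not met
5. hours-of-service audit 769 days ago vs limit 730 → not met
6. cargo securement review 108 days ago vs limit 90 → not met
7. drivers with valid medical certificates 4 < 7 → not met
8. vehicle maintenance records absent → not met
9. driver drug-and-alcohol testing 144 days ago vs limit 120 → not met
10. brake system inspection 33 days ago vs limit 30 → not met
11. cargo insurance $250,000 < $300,000 → not met
12. condition 'crosses state lines' holds; auto liability coverage $1,900,000 < $1,925,000 → not met
Not met: 12 of 12

12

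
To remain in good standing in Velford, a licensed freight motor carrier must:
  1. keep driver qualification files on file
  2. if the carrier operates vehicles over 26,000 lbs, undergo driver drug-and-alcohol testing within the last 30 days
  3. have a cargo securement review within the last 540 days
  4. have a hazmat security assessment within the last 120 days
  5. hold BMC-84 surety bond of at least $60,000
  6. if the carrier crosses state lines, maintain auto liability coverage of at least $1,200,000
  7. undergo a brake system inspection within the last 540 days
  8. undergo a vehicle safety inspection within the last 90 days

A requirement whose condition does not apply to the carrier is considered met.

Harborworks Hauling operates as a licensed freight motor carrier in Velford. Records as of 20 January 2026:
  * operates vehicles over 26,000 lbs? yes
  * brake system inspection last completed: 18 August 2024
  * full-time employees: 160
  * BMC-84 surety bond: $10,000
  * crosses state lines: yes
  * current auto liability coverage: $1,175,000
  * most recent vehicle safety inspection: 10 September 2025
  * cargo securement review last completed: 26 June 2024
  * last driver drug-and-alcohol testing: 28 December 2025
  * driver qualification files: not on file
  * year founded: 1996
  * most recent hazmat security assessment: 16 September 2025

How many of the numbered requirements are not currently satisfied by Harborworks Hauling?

6

1. driver qualification files absent → not met
2. condition 'operates vehicles over 26,000 lbs' holds; driver drug-and-alcohol testing 23 days ago vs limit 30 → met
3. cargo securement review 573 days ago vs limit 540 → not met
4. hazmat security assessment 126 days ago vs limit 120 → not met
5. BMC-84 surety bond $10,000 < $60,000 → not met
6. condition 'crosses state lines' holds; auto liability coverage $1,175,000 < $1,200,000 → not met
7. brake system inspection 520 days ago vs limit 540 → met
8. vehicle safety inspection 132 days ago vs limit 90 → not met
Not met: 6 of 8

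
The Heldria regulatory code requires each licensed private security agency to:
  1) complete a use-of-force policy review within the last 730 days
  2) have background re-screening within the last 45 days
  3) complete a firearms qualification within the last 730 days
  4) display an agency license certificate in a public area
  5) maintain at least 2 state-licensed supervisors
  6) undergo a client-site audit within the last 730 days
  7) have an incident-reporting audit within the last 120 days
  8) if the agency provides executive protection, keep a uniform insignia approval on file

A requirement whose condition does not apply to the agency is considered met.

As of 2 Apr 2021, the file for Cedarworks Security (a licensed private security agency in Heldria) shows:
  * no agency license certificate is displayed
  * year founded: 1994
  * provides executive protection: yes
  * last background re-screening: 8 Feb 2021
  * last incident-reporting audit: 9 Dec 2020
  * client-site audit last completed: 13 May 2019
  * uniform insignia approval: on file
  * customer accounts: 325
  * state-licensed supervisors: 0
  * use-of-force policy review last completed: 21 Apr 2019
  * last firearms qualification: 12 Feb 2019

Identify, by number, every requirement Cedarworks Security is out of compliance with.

1. use-of-force policy review 712 days ago vs limit 730 → met
2. background re-screening 53 days ago vs limit 45 → not met
3. firearms qualification 780 days ago vs limit 730 → not met
4. agency license certificate absent → not met
5. state-licensed supervisors 0 < 2 → not met
6. client-site audit 690 days ago vs limit 730 → met
7. incident-reporting audit 114 days ago vs limit 120 → met
8. condition 'provides executive protection' holds; uniform insignia approval present → met
Not met: 2, 3, 4, 5

2, 3, 4, 5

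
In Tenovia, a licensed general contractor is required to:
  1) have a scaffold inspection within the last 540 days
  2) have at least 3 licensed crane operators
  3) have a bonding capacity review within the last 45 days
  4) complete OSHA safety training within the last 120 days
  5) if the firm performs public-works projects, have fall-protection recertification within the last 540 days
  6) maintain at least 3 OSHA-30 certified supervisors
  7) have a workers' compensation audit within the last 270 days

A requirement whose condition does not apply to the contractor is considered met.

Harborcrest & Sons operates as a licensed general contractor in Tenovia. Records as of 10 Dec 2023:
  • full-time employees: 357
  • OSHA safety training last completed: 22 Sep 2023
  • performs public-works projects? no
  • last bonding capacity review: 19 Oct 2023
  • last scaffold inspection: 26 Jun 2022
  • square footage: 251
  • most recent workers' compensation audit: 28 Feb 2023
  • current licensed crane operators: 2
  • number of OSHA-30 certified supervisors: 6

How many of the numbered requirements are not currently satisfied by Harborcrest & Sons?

3

1. scaffold inspection 532 days ago vs limit 540 → met
2. licensed crane operators 2 < 3 → not met
3. bonding capacity review 52 days ago vs limit 45 → not met
4. OSHA safety training 79 days ago vs limit 120 → met
5. condition 'performs public-works projects' does not hold → requirement n/a → met
6. OSHA-30 certified supervisors 6 ≥ 3 → met
7. workers' compensation audit 285 days ago vs limit 270 → not met
Not met: 3 of 7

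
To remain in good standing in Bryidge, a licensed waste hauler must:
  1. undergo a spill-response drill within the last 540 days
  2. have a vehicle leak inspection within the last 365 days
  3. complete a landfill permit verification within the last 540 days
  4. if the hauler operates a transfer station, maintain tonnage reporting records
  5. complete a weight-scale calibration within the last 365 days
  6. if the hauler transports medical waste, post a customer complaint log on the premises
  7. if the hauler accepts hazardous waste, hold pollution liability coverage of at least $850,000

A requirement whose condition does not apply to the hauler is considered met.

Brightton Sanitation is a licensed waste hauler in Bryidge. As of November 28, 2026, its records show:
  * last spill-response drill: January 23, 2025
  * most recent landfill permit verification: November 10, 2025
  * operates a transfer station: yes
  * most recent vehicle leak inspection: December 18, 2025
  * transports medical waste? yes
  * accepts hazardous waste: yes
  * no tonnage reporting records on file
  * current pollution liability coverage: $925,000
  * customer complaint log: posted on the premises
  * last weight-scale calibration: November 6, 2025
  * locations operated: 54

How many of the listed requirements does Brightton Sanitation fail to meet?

1. spill-response drill 674 days ago vs limit 540 → not met
2. vehicle leak inspection 345 days ago vs limit 365 → met
3. landfill permit verification 383 days ago vs limit 540 → met
4. condition 'operates a transfer station' holds; tonnage reporting records absent → not met
5. weight-scale calibration 387 days ago vs limit 365 → not met
6. condition 'transports medical waste' holds; customer complaint log present → met
7. condition 'accepts hazardous waste' holds; pollution liability coverage $925,000 ≥ $850,000 → met
Not met: 3 of 7

3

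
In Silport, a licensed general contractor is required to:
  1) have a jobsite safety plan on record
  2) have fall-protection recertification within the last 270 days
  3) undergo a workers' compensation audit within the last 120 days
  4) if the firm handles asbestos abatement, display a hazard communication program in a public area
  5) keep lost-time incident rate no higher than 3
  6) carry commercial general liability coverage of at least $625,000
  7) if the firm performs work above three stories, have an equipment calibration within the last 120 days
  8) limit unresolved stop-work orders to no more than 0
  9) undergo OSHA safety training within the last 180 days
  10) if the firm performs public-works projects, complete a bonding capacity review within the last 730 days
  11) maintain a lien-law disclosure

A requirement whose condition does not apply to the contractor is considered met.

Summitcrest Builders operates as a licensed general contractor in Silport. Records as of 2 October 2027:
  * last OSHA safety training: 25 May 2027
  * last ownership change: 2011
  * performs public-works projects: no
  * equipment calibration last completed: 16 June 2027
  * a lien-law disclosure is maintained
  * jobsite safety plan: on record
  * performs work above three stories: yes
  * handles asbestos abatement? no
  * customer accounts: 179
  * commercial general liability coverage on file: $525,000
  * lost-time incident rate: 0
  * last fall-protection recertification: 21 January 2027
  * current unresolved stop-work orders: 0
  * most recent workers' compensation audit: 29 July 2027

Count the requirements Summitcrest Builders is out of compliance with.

1

1. jobsite safety plan present → met
2. fall-protection recertification 254 days ago vs limit 270 → met
3. workers' compensation audit 65 days ago vs limit 120 → met
4. condition 'handles asbestos abatement' does not hold → requirement n/a → met
5. lost-time incident rate 0 ≤ 3 → met
6. commercial general liability coverage $525,000 < $625,000 → not met
7. condition 'performs work above three stories' holds; equipment calibration 108 days ago vs limit 120 → met
8. unresolved stop-work orders 0 ≤ 0 → met
9. OSHA safety training 130 days ago vs limit 180 → met
10. condition 'performs public-works projects' does not hold → requirement n/a → met
11. lien-law disclosure present → met
Not met: 1 of 11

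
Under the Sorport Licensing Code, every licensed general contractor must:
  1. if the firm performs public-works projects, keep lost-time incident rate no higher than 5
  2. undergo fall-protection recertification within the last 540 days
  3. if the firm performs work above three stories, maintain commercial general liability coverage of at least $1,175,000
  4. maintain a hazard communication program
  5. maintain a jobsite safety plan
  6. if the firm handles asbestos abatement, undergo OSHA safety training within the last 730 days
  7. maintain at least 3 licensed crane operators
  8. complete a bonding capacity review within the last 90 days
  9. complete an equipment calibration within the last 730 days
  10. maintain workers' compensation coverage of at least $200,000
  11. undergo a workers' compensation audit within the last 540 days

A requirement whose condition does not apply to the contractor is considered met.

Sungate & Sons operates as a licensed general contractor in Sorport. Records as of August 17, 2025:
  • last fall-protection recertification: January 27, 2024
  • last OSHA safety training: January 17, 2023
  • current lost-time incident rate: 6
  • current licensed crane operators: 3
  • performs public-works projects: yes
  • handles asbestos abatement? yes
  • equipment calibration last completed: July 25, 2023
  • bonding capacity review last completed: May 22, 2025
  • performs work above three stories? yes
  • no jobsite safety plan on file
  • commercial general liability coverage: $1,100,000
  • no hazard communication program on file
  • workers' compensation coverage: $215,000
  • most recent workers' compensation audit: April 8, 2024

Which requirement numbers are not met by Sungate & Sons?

1, 2, 3, 4, 5, 6, 9

1. condition 'performs public-works projects' holds; lost-time incident rate 6 > 5 → not met
2. fall-protection recertification 568 days ago vs limit 540 → not met
3. condition 'performs work above three stories' holds; commercial general liability coverage $1,100,000 < $1,175,000 → not met
4. hazard communication program absent → not met
5. jobsite safety plan absent → not met
6. condition 'handles asbestos abatement' holds; OSHA safety training 943 days ago vs limit 730 → not met
7. licensed crane operators 3 ≥ 3 → met
8. bonding capacity review 87 days ago vs limit 90 → met
9. equipment calibration 754 days ago vs limit 730 → not met
10. workers' compensation coverage $215,000 ≥ $200,000 → met
11. workers' compensation audit 496 days ago vs limit 540 → met
Not met: 1, 2, 3, 4, 5, 6, 9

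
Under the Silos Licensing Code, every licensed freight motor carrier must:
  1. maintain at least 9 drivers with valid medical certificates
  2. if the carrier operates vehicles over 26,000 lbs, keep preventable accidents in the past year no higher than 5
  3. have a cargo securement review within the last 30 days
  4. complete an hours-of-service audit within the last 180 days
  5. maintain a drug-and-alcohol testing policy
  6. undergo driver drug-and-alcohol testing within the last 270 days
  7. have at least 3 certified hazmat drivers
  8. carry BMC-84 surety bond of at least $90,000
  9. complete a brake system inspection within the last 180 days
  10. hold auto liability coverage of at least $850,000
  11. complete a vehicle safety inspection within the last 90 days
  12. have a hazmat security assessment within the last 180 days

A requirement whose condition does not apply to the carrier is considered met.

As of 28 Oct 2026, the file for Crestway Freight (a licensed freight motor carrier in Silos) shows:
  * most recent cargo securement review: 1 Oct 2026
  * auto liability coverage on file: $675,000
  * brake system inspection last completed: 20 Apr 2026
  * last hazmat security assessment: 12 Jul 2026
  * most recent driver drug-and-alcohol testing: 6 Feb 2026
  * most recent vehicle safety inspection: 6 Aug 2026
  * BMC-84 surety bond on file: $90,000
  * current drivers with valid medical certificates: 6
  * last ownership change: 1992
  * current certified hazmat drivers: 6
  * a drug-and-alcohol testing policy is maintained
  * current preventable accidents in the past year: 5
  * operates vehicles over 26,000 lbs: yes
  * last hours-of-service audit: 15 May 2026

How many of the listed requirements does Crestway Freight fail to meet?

3

1. drivers with valid medical certificates 6 < 9 → not met
2. condition 'operates vehicles over 26,000 lbs' holds; preventable accidents in the past year 5 ≤ 5 → met
3. cargo securement review 27 days ago vs limit 30 → met
4. hours-of-service audit 166 days ago vs limit 180 → met
5. drug-and-alcohol testing policy present → met
6. driver drug-and-alcohol testing 264 days ago vs limit 270 → met
7. certified hazmat drivers 6 ≥ 3 → met
8. BMC-84 surety bond $90,000 ≥ $90,000 → met
9. brake system inspection 191 days ago vs limit 180 → not met
10. auto liability coverage $675,000 < $850,000 → not met
11. vehicle safety inspection 83 days ago vs limit 90 → met
12. hazmat security assessment 108 days ago vs limit 180 → met
Not met: 3 of 12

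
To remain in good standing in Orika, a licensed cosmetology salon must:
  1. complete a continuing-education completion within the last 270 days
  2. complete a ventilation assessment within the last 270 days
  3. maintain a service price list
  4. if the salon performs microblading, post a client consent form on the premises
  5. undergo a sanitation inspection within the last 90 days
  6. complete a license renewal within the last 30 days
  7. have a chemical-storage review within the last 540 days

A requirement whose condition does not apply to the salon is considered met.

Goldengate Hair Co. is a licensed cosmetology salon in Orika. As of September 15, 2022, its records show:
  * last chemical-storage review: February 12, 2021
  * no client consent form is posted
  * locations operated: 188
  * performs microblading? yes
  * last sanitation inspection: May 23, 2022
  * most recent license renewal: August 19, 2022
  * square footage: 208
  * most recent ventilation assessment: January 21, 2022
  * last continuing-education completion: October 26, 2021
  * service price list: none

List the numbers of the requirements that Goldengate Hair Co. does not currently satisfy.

1, 3, 4, 5, 7

1. continuing-education completion 324 days ago vs limit 270 → not met
2. ventilation assessment 237 days ago vs limit 270 → met
3. service price list absent → not met
4. condition 'performs microblading' holds; client consent form absent → not met
5. sanitation inspection 115 days ago vs limit 90 → not met
6. license renewal 27 days ago vs limit 30 → met
7. chemical-storage review 580 days ago vs limit 540 → not met
Not met: 1, 3, 4, 5, 7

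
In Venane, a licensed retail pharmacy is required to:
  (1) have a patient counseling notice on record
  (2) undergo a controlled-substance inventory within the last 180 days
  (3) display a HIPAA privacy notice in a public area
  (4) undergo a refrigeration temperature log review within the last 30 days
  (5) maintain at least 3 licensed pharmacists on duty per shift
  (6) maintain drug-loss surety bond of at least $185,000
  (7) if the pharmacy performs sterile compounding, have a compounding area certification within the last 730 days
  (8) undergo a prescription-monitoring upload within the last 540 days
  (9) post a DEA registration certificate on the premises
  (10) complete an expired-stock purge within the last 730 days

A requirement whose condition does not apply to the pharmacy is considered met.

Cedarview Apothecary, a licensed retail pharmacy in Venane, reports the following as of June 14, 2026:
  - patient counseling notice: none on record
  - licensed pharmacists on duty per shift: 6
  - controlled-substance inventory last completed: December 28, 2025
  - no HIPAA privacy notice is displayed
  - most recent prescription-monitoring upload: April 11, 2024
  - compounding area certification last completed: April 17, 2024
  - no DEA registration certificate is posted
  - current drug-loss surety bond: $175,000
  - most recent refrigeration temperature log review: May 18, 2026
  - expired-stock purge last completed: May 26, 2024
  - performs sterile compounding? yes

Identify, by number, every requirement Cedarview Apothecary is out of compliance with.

1, 3, 6, 7, 8, 9, 10

1. patient counseling notice absent → not met
2. controlled-substance inventory 168 days ago vs limit 180 → met
3. HIPAA privacy notice absent → not met
4. refrigeration temperature log review 27 days ago vs limit 30 → met
5. licensed pharmacists on duty per shift 6 ≥ 3 → met
6. drug-loss surety bond $175,000 < $185,000 → not met
7. condition 'performs sterile compounding' holds; compounding area certification 788 days ago vs limit 730 → not met
8. prescription-monitoring upload 794 days ago vs limit 540 → not met
9. DEA registration certificate absent → not met
10. expired-stock purge 749 days ago vs limit 730 → not met
Not met: 1, 3, 6, 7, 8, 9, 10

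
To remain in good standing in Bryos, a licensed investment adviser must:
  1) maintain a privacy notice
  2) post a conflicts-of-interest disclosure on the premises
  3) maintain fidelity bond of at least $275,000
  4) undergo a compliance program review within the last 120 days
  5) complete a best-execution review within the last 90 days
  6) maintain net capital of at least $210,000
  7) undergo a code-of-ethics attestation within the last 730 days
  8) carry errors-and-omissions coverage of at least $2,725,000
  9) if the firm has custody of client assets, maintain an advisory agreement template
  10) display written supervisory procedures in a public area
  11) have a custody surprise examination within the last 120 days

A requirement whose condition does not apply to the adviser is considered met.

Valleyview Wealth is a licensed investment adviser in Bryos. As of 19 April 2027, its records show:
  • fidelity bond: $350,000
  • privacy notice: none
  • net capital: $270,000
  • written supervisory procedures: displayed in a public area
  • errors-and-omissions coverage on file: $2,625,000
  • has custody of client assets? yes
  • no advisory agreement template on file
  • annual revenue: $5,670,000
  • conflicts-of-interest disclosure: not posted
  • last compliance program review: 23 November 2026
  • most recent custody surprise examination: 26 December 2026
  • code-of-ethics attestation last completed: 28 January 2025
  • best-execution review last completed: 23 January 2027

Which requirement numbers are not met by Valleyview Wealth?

1. privacy notice absent → not met
2. conflicts-of-interest disclosure absent → not met
3. fidelity bond $350,000 ≥ $275,000 → met
4. compliance program review 147 days ago vs limit 120 → not met
5. best-execution review 86 days ago vs limit 90 → met
6. net capital $270,000 ≥ $210,000 → met
7. code-of-ethics attestation 811 days ago vs limit 730 → not met
8. errors-and-omissions coverage $2,625,000 < $2,725,000 → not met
9. condition 'has custody of client assets' holds; advisory agreement template absent → not met
10. written supervisory procedures present → met
11. custody surprise examination 114 days ago vs limit 120 → met
Not met: 1, 2, 4, 7, 8, 9

1, 2, 4, 7, 8, 9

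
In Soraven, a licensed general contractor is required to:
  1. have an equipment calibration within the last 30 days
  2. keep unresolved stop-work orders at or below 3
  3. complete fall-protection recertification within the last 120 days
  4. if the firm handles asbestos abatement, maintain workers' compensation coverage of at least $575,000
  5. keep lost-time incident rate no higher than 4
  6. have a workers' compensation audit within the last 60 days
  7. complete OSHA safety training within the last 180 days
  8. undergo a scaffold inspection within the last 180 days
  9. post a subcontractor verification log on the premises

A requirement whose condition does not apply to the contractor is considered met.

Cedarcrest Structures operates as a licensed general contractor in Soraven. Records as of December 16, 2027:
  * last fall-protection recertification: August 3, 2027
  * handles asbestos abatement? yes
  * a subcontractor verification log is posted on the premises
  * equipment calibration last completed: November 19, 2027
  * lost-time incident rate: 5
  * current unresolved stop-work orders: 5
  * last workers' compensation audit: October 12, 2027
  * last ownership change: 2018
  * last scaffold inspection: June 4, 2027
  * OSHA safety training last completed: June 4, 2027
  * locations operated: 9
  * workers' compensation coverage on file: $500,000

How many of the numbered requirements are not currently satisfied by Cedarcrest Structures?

1. equipment calibration 27 days ago vs limit 30 → met
2. unresolved stop-work orders 5 > 3 → not met
3. fall-protection recertification 135 days ago vs limit 120 → not met
4. condition 'handles asbestos abatement' holds; workers' compensation coverage $500,000 < $575,000 → not met
5. lost-time incident rate 5 > 4 → not met
6. workers' compensation audit 65 days ago vs limit 60 → not met
7. OSHA safety training 195 days ago vs limit 180 → not met
8. scaffold inspection 195 days ago vs limit 180 → not met
9. subcontractor verification log present → met
Not met: 7 of 9

7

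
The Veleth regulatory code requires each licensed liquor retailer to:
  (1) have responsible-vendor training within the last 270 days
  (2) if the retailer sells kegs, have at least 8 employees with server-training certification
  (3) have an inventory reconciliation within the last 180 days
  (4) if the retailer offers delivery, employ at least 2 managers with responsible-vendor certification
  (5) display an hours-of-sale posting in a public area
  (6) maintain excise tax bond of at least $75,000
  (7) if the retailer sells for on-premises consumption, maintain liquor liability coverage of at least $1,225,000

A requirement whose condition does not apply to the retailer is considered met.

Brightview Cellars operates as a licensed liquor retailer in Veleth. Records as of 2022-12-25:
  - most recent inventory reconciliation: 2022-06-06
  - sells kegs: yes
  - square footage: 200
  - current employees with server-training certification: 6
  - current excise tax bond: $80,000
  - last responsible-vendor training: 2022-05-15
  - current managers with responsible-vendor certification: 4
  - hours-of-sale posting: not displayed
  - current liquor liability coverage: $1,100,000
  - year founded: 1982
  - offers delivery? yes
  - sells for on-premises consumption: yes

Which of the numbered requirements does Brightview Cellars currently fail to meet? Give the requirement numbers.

1. responsible-vendor training 224 days ago vs limit 270 → met
2. condition 'sells kegs' holds; employees with server-training certification 6 < 8 → not met
3. inventory reconciliation 202 days ago vs limit 180 → not met
4. condition 'offers delivery' holds; managers with responsible-vendor certification 4 ≥ 2 → met
5. hours-of-sale posting absent → not met
6. excise tax bond $80,000 ≥ $75,000 → met
7. condition 'sells for on-premises consumption' holds; liquor liability coverage $1,100,000 < $1,225,000 → not met
Not met: 2, 3, 5, 7

2, 3, 5, 7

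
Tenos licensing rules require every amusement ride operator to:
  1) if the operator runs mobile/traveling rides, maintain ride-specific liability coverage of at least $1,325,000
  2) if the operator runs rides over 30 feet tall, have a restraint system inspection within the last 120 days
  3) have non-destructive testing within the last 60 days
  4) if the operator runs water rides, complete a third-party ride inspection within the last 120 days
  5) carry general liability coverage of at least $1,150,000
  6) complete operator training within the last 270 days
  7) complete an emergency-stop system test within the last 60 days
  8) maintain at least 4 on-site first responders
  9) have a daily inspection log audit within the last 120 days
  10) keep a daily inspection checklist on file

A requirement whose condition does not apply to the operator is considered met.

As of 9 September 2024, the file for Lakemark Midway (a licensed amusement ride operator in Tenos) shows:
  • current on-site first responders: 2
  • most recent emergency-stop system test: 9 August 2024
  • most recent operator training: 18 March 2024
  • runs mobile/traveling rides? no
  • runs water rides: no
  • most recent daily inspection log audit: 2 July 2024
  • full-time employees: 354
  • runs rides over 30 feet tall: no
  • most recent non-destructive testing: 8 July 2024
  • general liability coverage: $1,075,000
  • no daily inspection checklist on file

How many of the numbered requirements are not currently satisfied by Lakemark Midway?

1. condition 'runs mobile/traveling rides' does not hold → requirement n/a → met
2. condition 'runs rides over 30 feet tall' does not hold → requirement n/a → met
3. non-destructive testing 63 days ago vs limit 60 → not met
4. condition 'runs water rides' does not hold → requirement n/a → met
5. general liability coverage $1,075,000 < $1,150,000 → not met
6. operator training 175 days ago vs limit 270 → met
7. emergency-stop system test 31 days ago vs limit 60 → met
8. on-site first responders 2 < 4 → not met
9. daily inspection log audit 69 days ago vs limit 120 → met
10. daily inspection checklist absent → not met
Not met: 4 of 10

4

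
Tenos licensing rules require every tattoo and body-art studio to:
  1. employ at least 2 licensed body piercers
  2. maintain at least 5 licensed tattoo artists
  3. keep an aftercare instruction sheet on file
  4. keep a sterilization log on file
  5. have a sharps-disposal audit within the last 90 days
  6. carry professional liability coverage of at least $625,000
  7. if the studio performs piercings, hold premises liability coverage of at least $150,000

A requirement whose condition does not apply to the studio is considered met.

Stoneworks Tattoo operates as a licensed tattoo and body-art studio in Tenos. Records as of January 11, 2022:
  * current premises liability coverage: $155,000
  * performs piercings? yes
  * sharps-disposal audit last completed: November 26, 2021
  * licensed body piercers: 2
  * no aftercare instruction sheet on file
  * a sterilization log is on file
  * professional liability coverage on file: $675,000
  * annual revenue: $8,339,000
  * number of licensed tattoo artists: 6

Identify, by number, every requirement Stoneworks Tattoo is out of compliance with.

1. licensed body piercers 2 ≥ 2 → met
2. licensed tattoo artists 6 ≥ 5 → met
3. aftercare instruction sheet absent → not met
4. sterilization log present → met
5. sharps-disposal audit 46 days ago vs limit 90 → met
6. professional liability coverage $675,000 ≥ $625,000 → met
7. condition 'performs piercings' holds; premises liability coverage $155,000 ≥ $150,000 → met
Not met: 3

3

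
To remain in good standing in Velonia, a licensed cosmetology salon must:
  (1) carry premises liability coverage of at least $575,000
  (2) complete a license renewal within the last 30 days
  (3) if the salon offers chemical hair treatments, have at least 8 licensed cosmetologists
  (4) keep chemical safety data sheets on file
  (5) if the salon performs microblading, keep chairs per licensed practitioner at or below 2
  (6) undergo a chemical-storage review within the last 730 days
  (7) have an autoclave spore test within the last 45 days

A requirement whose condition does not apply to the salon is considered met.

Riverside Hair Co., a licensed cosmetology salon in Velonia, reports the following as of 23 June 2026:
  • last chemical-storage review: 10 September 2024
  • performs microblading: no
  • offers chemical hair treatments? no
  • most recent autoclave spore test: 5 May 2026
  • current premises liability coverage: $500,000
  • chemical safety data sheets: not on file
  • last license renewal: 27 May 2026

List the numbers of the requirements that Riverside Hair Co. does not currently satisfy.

1, 4, 7

1. premises liability coverage $500,000 < $575,000 → not met
2. license renewal 27 days ago vs limit 30 → met
3. condition 'offers chemical hair treatments' does not hold → requirement n/a → met
4. chemical safety data sheets absent → not met
5. condition 'performs microblading' does not hold → requirement n/a → met
6. chemical-storage review 651 days ago vs limit 730 → met
7. autoclave spore test 49 days ago vs limit 45 → not met
Not met: 1, 4, 7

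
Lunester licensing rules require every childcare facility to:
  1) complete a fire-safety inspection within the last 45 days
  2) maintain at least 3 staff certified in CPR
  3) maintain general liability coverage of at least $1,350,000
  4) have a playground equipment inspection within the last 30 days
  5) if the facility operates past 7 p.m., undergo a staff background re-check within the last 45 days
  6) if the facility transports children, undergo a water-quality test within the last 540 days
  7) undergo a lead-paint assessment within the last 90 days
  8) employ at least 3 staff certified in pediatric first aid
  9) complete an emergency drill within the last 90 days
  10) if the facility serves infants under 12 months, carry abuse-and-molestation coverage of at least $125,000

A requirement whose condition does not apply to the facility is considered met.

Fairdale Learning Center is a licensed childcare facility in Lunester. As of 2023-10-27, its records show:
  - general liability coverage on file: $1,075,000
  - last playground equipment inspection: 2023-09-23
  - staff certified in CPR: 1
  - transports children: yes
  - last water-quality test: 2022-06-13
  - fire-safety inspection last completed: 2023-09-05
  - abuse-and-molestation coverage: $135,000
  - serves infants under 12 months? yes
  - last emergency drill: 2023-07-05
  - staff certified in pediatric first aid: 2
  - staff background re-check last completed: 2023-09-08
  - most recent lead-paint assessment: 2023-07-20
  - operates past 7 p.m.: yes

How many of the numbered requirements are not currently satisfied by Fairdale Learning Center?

8

1. fire-safety inspection 52 days ago vs limit 45 → not met
2. staff certified in CPR 1 < 3 → not met
3. general liability coverage $1,075,000 < $1,350,000 → not met
4. playground equipment inspection 34 days ago vs limit 30 → not met
5. condition 'operates past 7 p.m.' holds; staff background re-check 49 days ago vs limit 45 → not met
6. condition 'transports children' holds; water-quality test 501 days ago vs limit 540 → met
7. lead-paint assessment 99 days ago vs limit 90 → not met
8. staff certified in pediatric first aid 2 < 3 → not met
9. emergency drill 114 days ago vs limit 90 → not met
10. condition 'serves infants under 12 months' holds; abuse-and-molestation coverage $135,000 ≥ $125,000 → met
Not met: 8 of 10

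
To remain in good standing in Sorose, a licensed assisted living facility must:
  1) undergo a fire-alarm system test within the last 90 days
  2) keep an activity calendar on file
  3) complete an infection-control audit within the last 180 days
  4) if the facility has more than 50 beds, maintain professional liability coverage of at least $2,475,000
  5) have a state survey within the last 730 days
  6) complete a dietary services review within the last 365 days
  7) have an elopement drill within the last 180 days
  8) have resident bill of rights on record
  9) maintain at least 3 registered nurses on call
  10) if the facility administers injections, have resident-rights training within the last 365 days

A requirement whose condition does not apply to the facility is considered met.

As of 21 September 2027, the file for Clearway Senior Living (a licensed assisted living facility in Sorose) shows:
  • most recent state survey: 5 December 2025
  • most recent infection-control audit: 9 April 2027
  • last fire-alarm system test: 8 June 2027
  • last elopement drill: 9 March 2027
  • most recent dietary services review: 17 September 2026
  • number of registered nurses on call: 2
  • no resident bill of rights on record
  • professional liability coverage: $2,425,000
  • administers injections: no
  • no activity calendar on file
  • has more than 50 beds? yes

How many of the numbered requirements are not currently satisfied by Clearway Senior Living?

1. fire-alarm system test 105 days ago vs limit 90 → not met
2. activity calendar absent → not met
3. infection-control audit 165 days ago vs limit 180 → met
4. condition 'has more than 50 beds' holds; professional liability coverage $2,425,000 < $2,475,000 → not met
5. state survey 655 days ago vs limit 730 → met
6. dietary services review 369 days ago vs limit 365 → not met
7. elopement drill 196 days ago vs limit 180 → not met
8. resident bill of rights absent → not met
9. registered nurses on call 2 < 3 → not met
10. condition 'administers injections' does not hold → requirement n/a → met
Not met: 7 of 10

7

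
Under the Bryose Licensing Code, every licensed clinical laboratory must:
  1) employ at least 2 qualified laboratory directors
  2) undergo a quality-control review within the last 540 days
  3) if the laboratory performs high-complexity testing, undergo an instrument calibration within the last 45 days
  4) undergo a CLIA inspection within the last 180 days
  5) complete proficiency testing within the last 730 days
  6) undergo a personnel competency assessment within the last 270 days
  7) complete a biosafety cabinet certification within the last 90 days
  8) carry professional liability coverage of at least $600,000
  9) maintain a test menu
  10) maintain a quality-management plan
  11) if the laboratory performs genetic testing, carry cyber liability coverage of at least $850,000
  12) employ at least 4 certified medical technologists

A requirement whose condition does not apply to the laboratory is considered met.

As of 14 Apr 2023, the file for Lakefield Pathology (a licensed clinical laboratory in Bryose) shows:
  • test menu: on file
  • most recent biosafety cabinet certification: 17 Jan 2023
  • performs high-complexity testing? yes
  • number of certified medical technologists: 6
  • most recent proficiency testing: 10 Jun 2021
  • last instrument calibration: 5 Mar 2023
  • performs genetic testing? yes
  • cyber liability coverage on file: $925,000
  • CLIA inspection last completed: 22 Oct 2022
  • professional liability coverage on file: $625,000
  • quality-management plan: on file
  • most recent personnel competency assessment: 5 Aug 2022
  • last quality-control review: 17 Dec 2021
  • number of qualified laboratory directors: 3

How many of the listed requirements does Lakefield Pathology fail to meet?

0

1. qualified laboratory directors 3 ≥ 2 → met
2. quality-control review 483 days ago vs limit 540 → met
3. condition 'performs high-complexity testing' holds; instrument calibration 40 days ago vs limit 45 → met
4. CLIA inspection 174 days ago vs limit 180 → met
5. proficiency testing 673 days ago vs limit 730 → met
6. personnel competency assessment 252 days ago vs limit 270 → met
7. biosafety cabinet certification 87 days ago vs limit 90 → met
8. professional liability coverage $625,000 ≥ $600,000 → met
9. test menu present → met
10. quality-management plan present → met
11. condition 'performs genetic testing' holds; cyber liability coverage $925,000 ≥ $850,000 → met
12. certified medical technologists 6 ≥ 4 → met
Not met: 0 of 12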